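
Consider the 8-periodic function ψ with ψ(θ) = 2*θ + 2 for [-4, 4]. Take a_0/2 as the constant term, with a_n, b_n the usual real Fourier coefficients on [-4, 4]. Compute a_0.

4

a_0 = 1/4 ∫_{-4}^{4} ψ(θ) dθ = 1/4 · (16) = 4.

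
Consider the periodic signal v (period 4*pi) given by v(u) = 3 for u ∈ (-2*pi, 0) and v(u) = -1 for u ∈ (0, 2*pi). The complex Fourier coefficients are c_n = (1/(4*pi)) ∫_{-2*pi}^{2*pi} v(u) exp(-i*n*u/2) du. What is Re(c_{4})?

0

Since v is real-valued, Re(c_{4}) = (1/(4*pi)) ∫_{-2*pi}^{2*pi} v(u) cos(2*u) du = a_{4}/2.
Split the integral at the breakpoints.
Directly, an antiderivative of (3) cos(2*u) is 3*sin(2*u)/2; evaluating from -2*pi to 0: ∫_{-2*pi}^{0} (3) cos(2*u) du = (0) - (0) = 0.
Directly, an antiderivative of (-1) cos(2*u) is -sin(2*u)/2; evaluating from 0 to 2*pi: ∫_{0}^{2*pi} (-1) cos(2*u) du = (0) - (0) = 0.
So ∫_{-2*pi}^{2*pi} v(u) cos(2*u) du = 0.
Hence Re(c_{4}) = (1/(4*pi))·(0) = 0.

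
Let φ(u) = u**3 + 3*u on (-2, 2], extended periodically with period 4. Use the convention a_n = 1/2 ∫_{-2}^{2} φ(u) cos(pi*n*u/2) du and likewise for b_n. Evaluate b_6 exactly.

2*(2 - 21*pi**2)/(9*pi**3)

b_6 = 1/2 ∫_{-2}^{2} φ(u) sin(3*pi*u) du.
φ is odd and sin(3*pi*u) is odd, so the integrand is even and b_6 = ∫_0^{2} φ(u) sin(3*pi*u) du.
Integrating by parts three times (tabular method), an antiderivative of (u**3 + 3*u) sin(3*pi*u) is -u**3*cos(3*pi*u)/(3*pi) + u**2*sin(3*pi*u)/(3*pi**2) - u*cos(3*pi*u)/pi + 2*u*cos(3*pi*u)/(9*pi**3) - 2*sin(3*pi*u)/(27*pi**4) + sin(3*pi*u)/(3*pi**2); evaluating from 0 to 2: ∫_{0}^{2} (u**3 + 3*u) sin(3*pi*u) du = (2*(2 - 21*pi**2)/(9*pi**3)) - (0) = 2*(2 - 21*pi**2)/(9*pi**3).
Hence b_6 = 2*(2 - 21*pi**2)/(9*pi**3).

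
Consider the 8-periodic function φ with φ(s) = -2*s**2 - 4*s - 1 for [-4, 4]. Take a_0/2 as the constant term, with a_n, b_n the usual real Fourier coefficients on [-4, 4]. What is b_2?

b_2 = 1/4 ∫_{-4}^{4} φ(s) sin(pi*s/2) ds.
Integrating by parts twice (tabular method), an antiderivative of (-2*s**2 - 4*s - 1) sin(pi*s/2) is 4*s**2*cos(pi*s/2)/pi - 16*s*sin(pi*s/2)/pi**2 + 8*s*cos(pi*s/2)/pi - 16*sin(pi*s/2)/pi**2 - 32*cos(pi*s/2)/pi**3 + 2*cos(pi*s/2)/pi; evaluating from -4 to 4: ∫_{-4}^{4} (-2*s**2 - 4*s - 1) sin(pi*s/2) ds = (-32/pi**3 + 98/pi) - (-32/pi**3 + 34/pi) = 64/pi.
Hence b_2 = (1/4)·(64/pi) = 16/pi.

16/pi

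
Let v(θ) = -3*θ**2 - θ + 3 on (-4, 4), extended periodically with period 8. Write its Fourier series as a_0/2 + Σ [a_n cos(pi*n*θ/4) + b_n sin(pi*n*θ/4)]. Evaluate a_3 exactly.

a_3 = 1/4 ∫_{-4}^{4} v(θ) cos(3*pi*θ/4) dθ.
Integrating by parts twice (tabular method), an antiderivative of (-3*θ**2 - θ + 3) cos(3*pi*θ/4) is -4*θ**2*sin(3*pi*θ/4)/pi - 4*θ*sin(3*pi*θ/4)/(3*pi) - 32*θ*cos(3*pi*θ/4)/(3*pi**2) + 128*sin(3*pi*θ/4)/(9*pi**3) + 4*sin(3*pi*θ/4)/pi - 16*cos(3*pi*θ/4)/(9*pi**2); evaluating from -4 to 4: ∫_{-4}^{4} (-3*θ**2 - θ + 3) cos(3*pi*θ/4) dθ = (400/(9*pi**2)) - (-368/(9*pi**2)) = 256/(3*pi**2).
Hence a_3 = (1/4)·(256/(3*pi**2)) = 64/(3*pi**2).

64/(3*pi**2)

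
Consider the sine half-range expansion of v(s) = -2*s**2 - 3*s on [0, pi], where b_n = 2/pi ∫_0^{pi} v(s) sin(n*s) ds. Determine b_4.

3/2 + pi

b_4 = 2/pi ∫_0^{pi} (-2*s**2 - 3*s) sin(4*s) ds.
Integrating by parts twice (tabular method), an antiderivative of (-2*s**2 - 3*s) sin(4*s) is s**2*cos(4*s)/2 - s*sin(4*s)/4 + 3*s*cos(4*s)/4 - 3*sin(4*s)/16 - cos(4*s)/16; evaluating from 0 to pi: ∫_{0}^{pi} (-2*s**2 - 3*s) sin(4*s) ds = (-1/16 + 3*pi/4 + pi**2/2) - (-1/16) = pi*(3 + 2*pi)/4.
Hence b_4 = (2/pi)·(pi*(3 + 2*pi)/4) = 3/2 + pi.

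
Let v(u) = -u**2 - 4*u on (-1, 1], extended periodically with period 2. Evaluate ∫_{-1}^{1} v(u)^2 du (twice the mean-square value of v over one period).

166/15

∫_{-1}^{1} v(u)^2 du = 166/15.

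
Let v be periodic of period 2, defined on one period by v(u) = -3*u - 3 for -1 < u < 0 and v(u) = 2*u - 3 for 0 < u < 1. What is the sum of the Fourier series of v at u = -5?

u = -5 differs from u = -1 by -2 full period(s), and the series is 2-periodic.
At u = -1 the one-sided limits are v(-1^-) = -1 and v(-1^+) = 0.
By Dirichlet's theorem the series converges to their average, [(-1) + (0)]/2 = -1/2.

-1/2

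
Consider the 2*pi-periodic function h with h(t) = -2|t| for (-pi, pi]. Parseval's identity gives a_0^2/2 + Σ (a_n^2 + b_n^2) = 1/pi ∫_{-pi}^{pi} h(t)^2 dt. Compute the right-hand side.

1/pi ∫_{-pi}^{pi} h(t)^2 dt = 1/pi · (8*pi**3/3) = 8*pi**2/3.

8*pi**2/3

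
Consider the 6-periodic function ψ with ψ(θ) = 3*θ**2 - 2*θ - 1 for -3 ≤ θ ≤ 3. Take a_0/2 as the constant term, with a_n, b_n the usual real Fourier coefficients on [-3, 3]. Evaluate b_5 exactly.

-12/(5*pi)

b_5 = 1/3 ∫_{-3}^{3} ψ(θ) sin(5*pi*θ/3) dθ.
Integrating by parts twice (tabular method), an antiderivative of (3*θ**2 - 2*θ - 1) sin(5*pi*θ/3) is -9*θ**2*cos(5*pi*θ/3)/(5*pi) + 54*θ*sin(5*pi*θ/3)/(25*pi**2) + 6*θ*cos(5*pi*θ/3)/(5*pi) - 18*sin(5*pi*θ/3)/(25*pi**2) + 162*cos(5*pi*θ/3)/(125*pi**3) + 3*cos(5*pi*θ/3)/(5*pi); evaluating from -3 to 3: ∫_{-3}^{3} (3*θ**2 - 2*θ - 1) sin(5*pi*θ/3) dθ = (-162/(125*pi**3) + 12/pi) - (6*(-27 + 400*pi**2)/(125*pi**3)) = -36/(5*pi).
Hence b_5 = (1/3)·(-36/(5*pi)) = -12/(5*pi).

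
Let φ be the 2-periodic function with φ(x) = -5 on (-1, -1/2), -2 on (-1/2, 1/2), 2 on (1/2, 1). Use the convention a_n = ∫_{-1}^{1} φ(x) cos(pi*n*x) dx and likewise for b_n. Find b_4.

0

b_4 = ∫_{-1}^{1} φ(x) sin(4*pi*x) dx.
Split the integral at the breakpoints.
Directly, an antiderivative of (-5) sin(4*pi*x) is 5*cos(4*pi*x)/(4*pi); evaluating from -1 to -1/2: ∫_{-1}^{-1/2} (-5) sin(4*pi*x) dx = (5/(4*pi)) - (5/(4*pi)) = 0.
Directly, an antiderivative of (-2) sin(4*pi*x) is cos(4*pi*x)/(2*pi); evaluating from -1/2 to 1/2: ∫_{-1/2}^{1/2} (-2) sin(4*pi*x) dx = (1/(2*pi)) - (1/(2*pi)) = 0.
Directly, an antiderivative of (2) sin(4*pi*x) is -cos(4*pi*x)/(2*pi); evaluating from 1/2 to 1: ∫_{1/2}^{1} (2) sin(4*pi*x) dx = (-1/(2*pi)) - (-1/(2*pi)) = 0.
Summing the pieces gives b_4 = 0.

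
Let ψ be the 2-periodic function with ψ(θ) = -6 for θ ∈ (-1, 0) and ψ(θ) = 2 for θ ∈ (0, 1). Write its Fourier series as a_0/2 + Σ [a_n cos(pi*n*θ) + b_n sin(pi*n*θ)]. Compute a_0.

a_0 = ∫_{-1}^{1} ψ(θ) dθ = -4.

-4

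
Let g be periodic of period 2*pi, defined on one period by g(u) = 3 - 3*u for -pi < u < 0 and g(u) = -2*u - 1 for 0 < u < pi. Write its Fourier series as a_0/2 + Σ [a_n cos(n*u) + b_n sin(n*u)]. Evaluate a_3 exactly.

a_3 = 1/pi ∫_{-pi}^{pi} g(u) cos(3*u) du.
Split the integral at the breakpoints.
Integrating by parts (boundary term plus one more integral), an antiderivative of (3 - 3*u) cos(3*u) is -u*sin(3*u) + sin(3*u) - cos(3*u)/3; evaluating from -pi to 0: ∫_{-pi}^{0} (3 - 3*u) cos(3*u) du = (-1/3) - (1/3) = -2/3.
Integrating by parts (boundary term plus one more integral), an antiderivative of (-2*u - 1) cos(3*u) is -2*u*sin(3*u)/3 - sin(3*u)/3 - 2*cos(3*u)/9; evaluating from 0 to pi: ∫_{0}^{pi} (-2*u - 1) cos(3*u) du = (2/9) - (-2/9) = 4/9.
Summing the pieces and multiplying by (1/pi) gives a_3 = -2/(9*pi).

-2/(9*pi)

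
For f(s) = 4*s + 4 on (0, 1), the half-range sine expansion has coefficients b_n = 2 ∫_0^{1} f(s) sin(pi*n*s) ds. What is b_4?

-2/pi

b_4 = 2 ∫_0^{1} (4*s + 4) sin(4*pi*s) ds.
Integrating by parts (boundary term plus one more integral), an antiderivative of (4*s + 4) sin(4*pi*s) is -s*cos(4*pi*s)/pi + sin(4*pi*s)/(4*pi**2) - cos(4*pi*s)/pi; evaluating from 0 to 1: ∫_{0}^{1} (4*s + 4) sin(4*pi*s) ds = (-2/pi) - (-1/pi) = -1/pi.
Hence b_4 = 2·(-1/pi) = -2/pi.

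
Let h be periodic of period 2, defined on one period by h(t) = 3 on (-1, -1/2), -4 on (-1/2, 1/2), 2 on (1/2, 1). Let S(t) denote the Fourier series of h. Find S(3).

t = 3 differs from t = 1 by 1 full period(s), and the series is 2-periodic.
At t = 1 the one-sided limits are h(1^-) = 2 and h(1^+) = 3.
By Dirichlet's theorem the series converges to their average, [(2) + (3)]/2 = 5/2.

5/2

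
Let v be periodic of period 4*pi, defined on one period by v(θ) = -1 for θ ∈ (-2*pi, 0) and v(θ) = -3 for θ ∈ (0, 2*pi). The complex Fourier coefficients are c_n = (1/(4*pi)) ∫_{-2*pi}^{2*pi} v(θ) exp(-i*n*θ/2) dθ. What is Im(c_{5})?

2/(5*pi)

Since v is real-valued, Im(c_{5}) = -(1/(4*pi)) ∫_{-2*pi}^{2*pi} v(θ) sin(5*θ/2) dθ = -b_{5}/2.
Split the integral at the breakpoints.
Directly, an antiderivative of (-1) sin(5*θ/2) is 2*cos(5*θ/2)/5; evaluating from -2*pi to 0: ∫_{-2*pi}^{0} (-1) sin(5*θ/2) dθ = (2/5) - (-2/5) = 4/5.
Directly, an antiderivative of (-3) sin(5*θ/2) is 6*cos(5*θ/2)/5; evaluating from 0 to 2*pi: ∫_{0}^{2*pi} (-3) sin(5*θ/2) dθ = (-6/5) - (6/5) = -12/5.
So ∫_{-2*pi}^{2*pi} v(θ) sin(5*θ/2) dθ = -8/5.
Hence Im(c_{5}) = (-1/(4*pi))·(-8/5) = 2/(5*pi).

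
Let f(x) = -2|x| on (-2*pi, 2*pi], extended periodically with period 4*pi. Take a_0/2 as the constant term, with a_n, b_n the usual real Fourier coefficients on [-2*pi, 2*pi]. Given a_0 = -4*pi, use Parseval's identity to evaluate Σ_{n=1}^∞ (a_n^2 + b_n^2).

8*pi**2/3

Parseval: a_0^2/2 + Σ_{n≥1} (a_n^2+b_n^2) = (1/(2*pi)) ∫_{-2*pi}^{2*pi} f(x)^2 dx = 32*pi**2/3.
Subtract a_0^2/2 = 8*pi**2: Σ (a_n^2+b_n^2) = 8*pi**2/3.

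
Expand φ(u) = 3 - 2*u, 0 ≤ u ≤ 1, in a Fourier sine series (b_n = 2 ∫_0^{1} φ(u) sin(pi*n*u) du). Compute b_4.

1/pi

b_4 = 2 ∫_0^{1} (3 - 2*u) sin(4*pi*u) du.
Integrating by parts (boundary term plus one more integral), an antiderivative of (3 - 2*u) sin(4*pi*u) is u*cos(4*pi*u)/(2*pi) - sin(4*pi*u)/(8*pi**2) - 3*cos(4*pi*u)/(4*pi); evaluating from 0 to 1: ∫_{0}^{1} (3 - 2*u) sin(4*pi*u) du = (-1/(4*pi)) - (-3/(4*pi)) = 1/(2*pi).
Hence b_4 = 2·(1/(2*pi)) = 1/pi.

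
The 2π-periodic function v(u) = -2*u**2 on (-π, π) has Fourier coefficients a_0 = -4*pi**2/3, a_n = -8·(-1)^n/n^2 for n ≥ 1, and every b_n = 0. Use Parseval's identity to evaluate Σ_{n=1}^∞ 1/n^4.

pi**4/90

Parseval: a_0^2/2 + Σ a_n^2 = (1/π) ∫_{-π}^{π} v(u)^2 du = 8*pi**4/5.
Subtract a_0^2/2 = 8*pi**4/9: Σ a_n^2 = 32*pi**4/45.
Since a_n^2 = 64/n^4, Σ 1/n^4 = pi**4/90.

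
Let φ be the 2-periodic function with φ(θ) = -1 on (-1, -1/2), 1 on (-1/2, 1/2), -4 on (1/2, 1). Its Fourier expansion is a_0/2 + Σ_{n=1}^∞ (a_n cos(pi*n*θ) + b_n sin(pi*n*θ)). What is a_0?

-3/2

a_0 = ∫_{-1}^{1} φ(θ) dθ = -3/2.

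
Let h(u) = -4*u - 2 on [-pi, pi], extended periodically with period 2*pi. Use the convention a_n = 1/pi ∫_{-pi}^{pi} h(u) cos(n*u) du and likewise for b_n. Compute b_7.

-8/7

b_7 = 1/pi ∫_{-pi}^{pi} h(u) sin(7*u) du.
Integrating by parts (boundary term plus one more integral), an antiderivative of (-4*u - 2) sin(7*u) is 4*u*cos(7*u)/7 - 4*sin(7*u)/49 + 2*cos(7*u)/7; evaluating from -pi to pi: ∫_{-pi}^{pi} (-4*u - 2) sin(7*u) du = (-4*pi/7 - 2/7) - (-2/7 + 4*pi/7) = -8*pi/7.
Hence b_7 = (1/pi)·(-8*pi/7) = -8/7.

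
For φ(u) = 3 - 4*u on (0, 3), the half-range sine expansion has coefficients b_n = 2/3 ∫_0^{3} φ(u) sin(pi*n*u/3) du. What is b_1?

-12/pi

b_1 = 2/3 ∫_0^{3} (3 - 4*u) sin(pi*u/3) du.
Integrating by parts (boundary term plus one more integral), an antiderivative of (3 - 4*u) sin(pi*u/3) is 12*u*cos(pi*u/3)/pi - 36*sin(pi*u/3)/pi**2 - 9*cos(pi*u/3)/pi; evaluating from 0 to 3: ∫_{0}^{3} (3 - 4*u) sin(pi*u/3) du = (-27/pi) - (-9/pi) = -18/pi.
Hence b_1 = (2/3)·(-18/pi) = -12/pi.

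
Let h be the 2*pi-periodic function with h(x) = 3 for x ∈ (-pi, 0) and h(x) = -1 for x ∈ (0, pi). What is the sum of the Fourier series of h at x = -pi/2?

3

h is continuous at x = -pi/2 with value 3, so the series converges to 3 there.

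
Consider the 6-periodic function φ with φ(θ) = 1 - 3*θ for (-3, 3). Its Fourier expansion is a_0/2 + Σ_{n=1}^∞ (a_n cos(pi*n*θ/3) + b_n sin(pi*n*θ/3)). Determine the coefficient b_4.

9/(2*pi)

b_4 = 1/3 ∫_{-3}^{3} φ(θ) sin(4*pi*θ/3) dθ.
Integrating by parts (boundary term plus one more integral), an antiderivative of (1 - 3*θ) sin(4*pi*θ/3) is 9*θ*cos(4*pi*θ/3)/(4*pi) - 27*sin(4*pi*θ/3)/(16*pi**2) - 3*cos(4*pi*θ/3)/(4*pi); evaluating from -3 to 3: ∫_{-3}^{3} (1 - 3*θ) sin(4*pi*θ/3) dθ = (6/pi) - (-15/(2*pi)) = 27/(2*pi).
Hence b_4 = (1/3)·(27/(2*pi)) = 9/(2*pi).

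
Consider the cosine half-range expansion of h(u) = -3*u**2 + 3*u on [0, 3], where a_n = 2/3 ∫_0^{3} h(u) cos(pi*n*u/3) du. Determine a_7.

a_7 = 2/3 ∫_0^{3} (-3*u**2 + 3*u) cos(7*pi*u/3) du.
Integrating by parts twice (tabular method), an antiderivative of (-3*u**2 + 3*u) cos(7*pi*u/3) is -9*u**2*sin(7*pi*u/3)/(7*pi) + 9*u*sin(7*pi*u/3)/(7*pi) - 54*u*cos(7*pi*u/3)/(49*pi**2) + 162*sin(7*pi*u/3)/(343*pi**3) + 27*cos(7*pi*u/3)/(49*pi**2); evaluating from 0 to 3: ∫_{0}^{3} (-3*u**2 + 3*u) cos(7*pi*u/3) du = (135/(49*pi**2)) - (27/(49*pi**2)) = 108/(49*pi**2).
Hence a_7 = (2/3)·(108/(49*pi**2)) = 72/(49*pi**2).

72/(49*pi**2)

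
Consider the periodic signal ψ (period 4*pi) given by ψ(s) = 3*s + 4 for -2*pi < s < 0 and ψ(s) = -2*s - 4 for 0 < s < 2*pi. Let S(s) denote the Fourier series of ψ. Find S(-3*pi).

-2*pi - 4

s = -3*pi differs from s = pi by -1 full period(s), and the series is 4*pi-periodic.
ψ is continuous at s = pi with value -2*pi - 4, so the series converges to -2*pi - 4 there.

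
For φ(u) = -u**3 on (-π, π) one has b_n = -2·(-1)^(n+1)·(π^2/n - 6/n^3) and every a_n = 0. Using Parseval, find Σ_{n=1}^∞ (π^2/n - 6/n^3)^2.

pi**6/14

Parseval: Σ b_n^2 = (1/π) ∫_{-π}^{π} φ(u)^2 du = 2*pi**6/7.
b_n^2 = 4·(π^2/n - 6/n^3)^2, so the sum equals (2*pi**6/7)/4 = pi**6/14.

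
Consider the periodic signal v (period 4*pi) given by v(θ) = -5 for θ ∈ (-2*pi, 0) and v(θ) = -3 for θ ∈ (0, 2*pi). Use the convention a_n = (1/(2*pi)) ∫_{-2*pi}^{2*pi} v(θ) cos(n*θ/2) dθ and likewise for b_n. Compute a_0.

a_0 = (1/(2*pi)) ∫_{-2*pi}^{2*pi} v(θ) dθ = (1/(2*pi)) · (-16*pi) = -8.

-8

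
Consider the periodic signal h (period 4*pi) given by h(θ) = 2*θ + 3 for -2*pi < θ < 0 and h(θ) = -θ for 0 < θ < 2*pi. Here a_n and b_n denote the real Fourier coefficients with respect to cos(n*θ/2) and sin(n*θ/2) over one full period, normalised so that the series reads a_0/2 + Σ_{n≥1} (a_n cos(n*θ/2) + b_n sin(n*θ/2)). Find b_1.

b_1 = (1/(2*pi)) ∫_{-2*pi}^{2*pi} h(θ) sin(θ/2) dθ.
Split the integral at the breakpoints.
Integrating by parts (boundary term plus one more integral), an antiderivative of (2*θ + 3) sin(θ/2) is -4*θ*cos(θ/2) + 8*sin(θ/2) - 6*cos(θ/2); evaluating from -2*pi to 0: ∫_{-2*pi}^{0} (2*θ + 3) sin(θ/2) dθ = (-6) - (6 - 8*pi) = -12 + 8*pi.
Integrating by parts (boundary term plus one more integral), an antiderivative of (-θ) sin(θ/2) is 2*θ*cos(θ/2) - 4*sin(θ/2); evaluating from 0 to 2*pi: ∫_{0}^{2*pi} (-θ) sin(θ/2) dθ = (-4*pi) - (0) = -4*pi.
Summing the pieces and multiplying by (1/(2*pi)) gives b_1 = 2 - 6/pi.

2 - 6/pi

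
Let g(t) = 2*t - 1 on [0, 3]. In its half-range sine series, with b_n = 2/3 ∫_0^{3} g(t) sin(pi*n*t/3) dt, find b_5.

b_5 = 2/3 ∫_0^{3} (2*t - 1) sin(5*pi*t/3) dt.
Integrating by parts (boundary term plus one more integral), an antiderivative of (2*t - 1) sin(5*pi*t/3) is -6*t*cos(5*pi*t/3)/(5*pi) + 18*sin(5*pi*t/3)/(25*pi**2) + 3*cos(5*pi*t/3)/(5*pi); evaluating from 0 to 3: ∫_{0}^{3} (2*t - 1) sin(5*pi*t/3) dt = (3/pi) - (3/(5*pi)) = 12/(5*pi).
Hence b_5 = (2/3)·(12/(5*pi)) = 8/(5*pi).

8/(5*pi)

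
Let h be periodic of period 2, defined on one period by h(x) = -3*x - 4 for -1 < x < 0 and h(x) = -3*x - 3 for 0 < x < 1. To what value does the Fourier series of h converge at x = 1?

x = 1 differs from x = -1 by 1 full period(s), and the series is 2-periodic.
At x = -1 the one-sided limits are h(-1^-) = -6 and h(-1^+) = -1.
By Dirichlet's theorem the series converges to their average, [(-6) + (-1)]/2 = -7/2.

-7/2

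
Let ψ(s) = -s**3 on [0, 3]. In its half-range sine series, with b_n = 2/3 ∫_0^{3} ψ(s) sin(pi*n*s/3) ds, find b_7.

54*(6 - 49*pi**2)/(343*pi**3)

b_7 = 2/3 ∫_0^{3} (-s**3) sin(7*pi*s/3) ds.
Integrating by parts three times (tabular method), an antiderivative of (-s**3) sin(7*pi*s/3) is 3*s**3*cos(7*pi*s/3)/(7*pi) - 27*s**2*sin(7*pi*s/3)/(49*pi**2) - 162*s*cos(7*pi*s/3)/(343*pi**3) + 486*sin(7*pi*s/3)/(2401*pi**4); evaluating from 0 to 3: ∫_{0}^{3} (-s**3) sin(7*pi*s/3) ds = (81*(6 - 49*pi**2)/(343*pi**3)) - (0) = 81*(6 - 49*pi**2)/(343*pi**3).
Hence b_7 = (2/3)·(81*(6 - 49*pi**2)/(343*pi**3)) = 54*(6 - 49*pi**2)/(343*pi**3).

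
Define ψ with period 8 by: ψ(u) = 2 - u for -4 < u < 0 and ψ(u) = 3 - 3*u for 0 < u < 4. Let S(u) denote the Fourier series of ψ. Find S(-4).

-3/2

u = -4 differs from u = 4 by -1 full period(s), and the series is 8-periodic.
At u = 4 the one-sided limits are ψ(4^-) = -9 and ψ(4^+) = 6.
By Dirichlet's theorem the series converges to their average, [(-9) + (6)]/2 = -3/2.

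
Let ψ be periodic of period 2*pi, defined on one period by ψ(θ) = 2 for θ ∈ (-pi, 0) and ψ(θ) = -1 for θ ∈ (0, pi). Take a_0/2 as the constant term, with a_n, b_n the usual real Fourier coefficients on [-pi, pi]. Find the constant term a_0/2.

1/2

a_0 = 1/pi ∫_{-pi}^{pi} ψ(θ) dθ = 1/pi · (pi) = 1.
So the constant term a_0/2 = 1/2.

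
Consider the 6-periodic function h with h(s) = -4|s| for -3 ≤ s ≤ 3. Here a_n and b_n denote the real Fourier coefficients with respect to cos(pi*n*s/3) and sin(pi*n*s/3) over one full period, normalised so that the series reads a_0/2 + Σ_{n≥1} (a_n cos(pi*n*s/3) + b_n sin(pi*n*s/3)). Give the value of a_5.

48/(25*pi**2)

a_5 = 1/3 ∫_{-3}^{3} h(s) cos(5*pi*s/3) ds.
h is even and cos(5*pi*s/3) is even, so the integrand is even and a_5 = 2/3 ∫_0^{3} h(s) cos(5*pi*s/3) ds.
Integrating by parts (boundary term plus one more integral), an antiderivative of (-4*s) cos(5*pi*s/3) is -12*s*sin(5*pi*s/3)/(5*pi) - 36*cos(5*pi*s/3)/(25*pi**2); evaluating from 0 to 3: ∫_{0}^{3} (-4*s) cos(5*pi*s/3) ds = (36/(25*pi**2)) - (-36/(25*pi**2)) = 72/(25*pi**2).
Hence a_5 = (2/3)·(72/(25*pi**2)) = 48/(25*pi**2).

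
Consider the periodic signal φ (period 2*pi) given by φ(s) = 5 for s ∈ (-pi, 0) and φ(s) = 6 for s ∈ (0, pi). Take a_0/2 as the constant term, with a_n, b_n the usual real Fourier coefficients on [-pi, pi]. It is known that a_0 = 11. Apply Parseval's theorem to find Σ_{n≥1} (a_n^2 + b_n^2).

Parseval: a_0^2/2 + Σ_{n≥1} (a_n^2+b_n^2) = 1/pi ∫_{-pi}^{pi} φ(s)^2 ds = 61.
Subtract a_0^2/2 = 121/2: Σ (a_n^2+b_n^2) = 1/2.

1/2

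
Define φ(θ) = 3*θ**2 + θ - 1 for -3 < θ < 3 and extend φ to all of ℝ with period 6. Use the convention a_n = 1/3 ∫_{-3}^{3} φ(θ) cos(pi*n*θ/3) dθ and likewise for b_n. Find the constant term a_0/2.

a_0 = 1/3 ∫_{-3}^{3} φ(θ) dθ = 1/3 · (48) = 16.
So the constant term a_0/2 = 8.

8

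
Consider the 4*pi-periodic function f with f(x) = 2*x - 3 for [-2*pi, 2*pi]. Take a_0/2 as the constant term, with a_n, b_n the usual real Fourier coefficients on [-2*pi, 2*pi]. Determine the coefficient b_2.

-4

b_2 = (1/(2*pi)) ∫_{-2*pi}^{2*pi} f(x) sin(x) dx.
Integrating by parts (boundary term plus one more integral), an antiderivative of (2*x - 3) sin(x) is -2*x*cos(x) + 2*sin(x) + 3*cos(x); evaluating from -2*pi to 2*pi: ∫_{-2*pi}^{2*pi} (2*x - 3) sin(x) dx = (3 - 4*pi) - (3 + 4*pi) = -8*pi.
Hence b_2 = (1/(2*pi))·(-8*pi) = -4.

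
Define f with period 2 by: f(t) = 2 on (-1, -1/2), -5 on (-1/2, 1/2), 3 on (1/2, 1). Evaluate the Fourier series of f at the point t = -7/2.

-1

t = -7/2 differs from t = 1/2 by -2 full period(s), and the series is 2-periodic.
At t = 1/2 the one-sided limits are f(1/2^-) = -5 and f(1/2^+) = 3.
By Dirichlet's theorem the series converges to their average, [(-5) + (3)]/2 = -1.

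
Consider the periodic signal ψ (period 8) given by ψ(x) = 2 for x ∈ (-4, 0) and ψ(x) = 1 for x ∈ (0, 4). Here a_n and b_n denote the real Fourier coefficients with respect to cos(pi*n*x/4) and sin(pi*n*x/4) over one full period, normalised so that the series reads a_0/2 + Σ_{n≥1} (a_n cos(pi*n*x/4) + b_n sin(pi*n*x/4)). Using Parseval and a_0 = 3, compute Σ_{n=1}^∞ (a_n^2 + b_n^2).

1/2

Parseval: a_0^2/2 + Σ_{n≥1} (a_n^2+b_n^2) = 1/4 ∫_{-4}^{4} ψ(x)^2 dx = 5.
Subtract a_0^2/2 = 9/2: Σ (a_n^2+b_n^2) = 1/2.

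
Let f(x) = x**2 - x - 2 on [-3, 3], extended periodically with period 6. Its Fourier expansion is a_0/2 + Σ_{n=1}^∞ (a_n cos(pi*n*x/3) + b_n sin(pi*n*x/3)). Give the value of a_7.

a_7 = 1/3 ∫_{-3}^{3} f(x) cos(7*pi*x/3) dx.
Integrating by parts twice (tabular method), an antiderivative of (x**2 - x - 2) cos(7*pi*x/3) is 3*x**2*sin(7*pi*x/3)/(7*pi) - 3*x*sin(7*pi*x/3)/(7*pi) + 18*x*cos(7*pi*x/3)/(49*pi**2) - 6*sin(7*pi*x/3)/(7*pi) - 54*sin(7*pi*x/3)/(343*pi**3) - 9*cos(7*pi*x/3)/(49*pi**2); evaluating from -3 to 3: ∫_{-3}^{3} (x**2 - x - 2) cos(7*pi*x/3) dx = (-45/(49*pi**2)) - (9/(7*pi**2)) = -108/(49*pi**2).
Hence a_7 = (1/3)·(-108/(49*pi**2)) = -36/(49*pi**2).

-36/(49*pi**2)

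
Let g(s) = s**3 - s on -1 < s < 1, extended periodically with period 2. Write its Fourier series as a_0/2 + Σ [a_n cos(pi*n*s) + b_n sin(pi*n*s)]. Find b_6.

b_6 = ∫_{-1}^{1} g(s) sin(6*pi*s) ds.
g is odd and sin(6*pi*s) is odd, so the integrand is even and b_6 = 2 ∫_0^{1} g(s) sin(6*pi*s) ds.
Integrating by parts three times (tabular method), an antiderivative of (s**3 - s) sin(6*pi*s) is -s**3*cos(6*pi*s)/(6*pi) + s**2*sin(6*pi*s)/(12*pi**2) + s*cos(6*pi*s)/(36*pi**3) + s*cos(6*pi*s)/(6*pi) - sin(6*pi*s)/(36*pi**2) - sin(6*pi*s)/(216*pi**4); evaluating from 0 to 1: ∫_{0}^{1} (s**3 - s) sin(6*pi*s) ds = (1/(36*pi**3)) - (0) = 1/(36*pi**3).
Hence b_6 = 2·(1/(36*pi**3)) = 1/(18*pi**3).

1/(18*pi**3)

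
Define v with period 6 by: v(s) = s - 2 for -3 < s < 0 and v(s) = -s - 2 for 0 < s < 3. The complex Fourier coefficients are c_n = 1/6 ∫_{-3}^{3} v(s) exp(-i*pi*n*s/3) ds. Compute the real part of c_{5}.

Since v is real-valued, Re(c_{5}) = 1/6 ∫_{-3}^{3} v(s) cos(5*pi*s/3) ds = a_{5}/2.
v is even and cos(5*pi*s/3) is even, so the integrand is even: ∫_{-3}^{3} v(s) cos(5*pi*s/3) ds = 2∫_0^{3} v(s) cos(5*pi*s/3) ds.
Integrating by parts (boundary term plus one more integral), an antiderivative of (-s - 2) cos(5*pi*s/3) is -3*s*sin(5*pi*s/3)/(5*pi) - 6*sin(5*pi*s/3)/(5*pi) - 9*cos(5*pi*s/3)/(25*pi**2); evaluating from 0 to 3: ∫_{0}^{3} (-s - 2) cos(5*pi*s/3) ds = (9/(25*pi**2)) - (-9/(25*pi**2)) = 18/(25*pi**2).
So ∫_{-3}^{3} v(s) cos(5*pi*s/3) ds = 36/(25*pi**2).
Hence Re(c_{5}) = (1/6)·(36/(25*pi**2)) = 6/(25*pi**2).

6/(25*pi**2)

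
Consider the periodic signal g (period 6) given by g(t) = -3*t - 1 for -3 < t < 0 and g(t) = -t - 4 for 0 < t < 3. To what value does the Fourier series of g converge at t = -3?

t = -3 differs from t = 3 by -1 full period(s), and the series is 6-periodic.
At t = 3 the one-sided limits are g(3^-) = -7 and g(3^+) = 8.
By Dirichlet's theorem the series converges to their average, [(-7) + (8)]/2 = 1/2.

1/2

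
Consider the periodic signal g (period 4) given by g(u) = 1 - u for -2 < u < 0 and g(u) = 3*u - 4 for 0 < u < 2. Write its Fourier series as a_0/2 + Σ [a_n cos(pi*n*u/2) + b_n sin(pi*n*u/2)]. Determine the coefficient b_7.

-6/(7*pi)

b_7 = 1/2 ∫_{-2}^{2} g(u) sin(7*pi*u/2) du.
Split the integral at the breakpoints.
Integrating by parts (boundary term plus one more integral), an antiderivative of (1 - u) sin(7*pi*u/2) is 2*u*cos(7*pi*u/2)/(7*pi) - 4*sin(7*pi*u/2)/(49*pi**2) - 2*cos(7*pi*u/2)/(7*pi); evaluating from -2 to 0: ∫_{-2}^{0} (1 - u) sin(7*pi*u/2) du = (-2/(7*pi)) - (6/(7*pi)) = -8/(7*pi).
Integrating by parts (boundary term plus one more integral), an antiderivative of (3*u - 4) sin(7*pi*u/2) is -6*u*cos(7*pi*u/2)/(7*pi) + 12*sin(7*pi*u/2)/(49*pi**2) + 8*cos(7*pi*u/2)/(7*pi); evaluating from 0 to 2: ∫_{0}^{2} (3*u - 4) sin(7*pi*u/2) du = (4/(7*pi)) - (8/(7*pi)) = -4/(7*pi).
Summing the pieces and multiplying by (1/2) gives b_7 = -6/(7*pi).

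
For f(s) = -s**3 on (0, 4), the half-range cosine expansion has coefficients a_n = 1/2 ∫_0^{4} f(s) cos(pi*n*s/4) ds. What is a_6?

-32/(3*pi**2)

a_6 = 1/2 ∫_0^{4} (-s**3) cos(3*pi*s/2) ds.
Integrating by parts three times (tabular method), an antiderivative of (-s**3) cos(3*pi*s/2) is -2*s**3*sin(3*pi*s/2)/(3*pi) - 4*s**2*cos(3*pi*s/2)/(3*pi**2) + 16*s*sin(3*pi*s/2)/(9*pi**3) + 32*cos(3*pi*s/2)/(27*pi**4); evaluating from 0 to 4: ∫_{0}^{4} (-s**3) cos(3*pi*s/2) ds = (32*(1 - 18*pi**2)/(27*pi**4)) - (32/(27*pi**4)) = -64/(3*pi**2).
Hence a_6 = (1/2)·(-64/(3*pi**2)) = -32/(3*pi**2).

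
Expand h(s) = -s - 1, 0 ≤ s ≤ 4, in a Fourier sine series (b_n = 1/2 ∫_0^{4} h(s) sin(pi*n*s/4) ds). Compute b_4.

b_4 = 1/2 ∫_0^{4} (-s - 1) sin(pi*s) ds.
Integrating by parts (boundary term plus one more integral), an antiderivative of (-s - 1) sin(pi*s) is s*cos(pi*s)/pi - sin(pi*s)/pi**2 + cos(pi*s)/pi; evaluating from 0 to 4: ∫_{0}^{4} (-s - 1) sin(pi*s) ds = (5/pi) - (1/pi) = 4/pi.
Hence b_4 = (1/2)·(4/pi) = 2/pi.

2/pi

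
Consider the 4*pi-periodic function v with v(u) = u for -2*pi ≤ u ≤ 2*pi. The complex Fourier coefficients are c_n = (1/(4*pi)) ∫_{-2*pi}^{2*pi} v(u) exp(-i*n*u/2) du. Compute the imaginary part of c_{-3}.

2/3

Since v is real-valued, Im(c_{-3}) = -(1/(4*pi)) ∫_{-2*pi}^{2*pi} v(u) sin(-3*u/2) du = b_{3}/2.
v is odd and sin(-3*u/2) is odd, so the integrand is even: ∫_{-2*pi}^{2*pi} v(u) sin(-3*u/2) du = 2∫_0^{2*pi} v(u) sin(-3*u/2) du.
Integrating by parts (boundary term plus one more integral), an antiderivative of (u) sin(-3*u/2) is 2*u*cos(3*u/2)/3 - 4*sin(3*u/2)/9; evaluating from 0 to 2*pi: ∫_{0}^{2*pi} (u) sin(-3*u/2) du = (-4*pi/3) - (0) = -4*pi/3.
So ∫_{-2*pi}^{2*pi} v(u) sin(-3*u/2) du = -8*pi/3.
Hence Im(c_{-3}) = (-1/(4*pi))·(-8*pi/3) = 2/3.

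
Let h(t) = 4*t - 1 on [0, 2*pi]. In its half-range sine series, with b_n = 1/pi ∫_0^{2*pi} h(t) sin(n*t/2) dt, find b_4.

b_4 = 1/pi ∫_0^{2*pi} (4*t - 1) sin(2*t) dt.
Integrating by parts (boundary term plus one more integral), an antiderivative of (4*t - 1) sin(2*t) is -2*t*cos(2*t) + sin(2*t) + cos(2*t)/2; evaluating from 0 to 2*pi: ∫_{0}^{2*pi} (4*t - 1) sin(2*t) dt = (1/2 - 4*pi) - (1/2) = -4*pi.
Hence b_4 = (1/pi)·(-4*pi) = -4.

-4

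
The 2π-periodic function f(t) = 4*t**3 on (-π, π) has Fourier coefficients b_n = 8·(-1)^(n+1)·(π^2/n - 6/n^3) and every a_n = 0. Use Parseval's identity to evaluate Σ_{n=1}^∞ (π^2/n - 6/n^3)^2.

Parseval: Σ b_n^2 = (1/π) ∫_{-π}^{π} f(t)^2 dt = 32*pi**6/7.
b_n^2 = 64·(π^2/n - 6/n^3)^2, so the sum equals (32*pi**6/7)/64 = pi**6/14.

pi**6/14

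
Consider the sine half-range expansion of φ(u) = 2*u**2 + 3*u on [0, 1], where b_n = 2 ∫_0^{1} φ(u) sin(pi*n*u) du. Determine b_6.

b_6 = 2 ∫_0^{1} (2*u**2 + 3*u) sin(6*pi*u) du.
Integrating by parts twice (tabular method), an antiderivative of (2*u**2 + 3*u) sin(6*pi*u) is -u**2*cos(6*pi*u)/(3*pi) + u*sin(6*pi*u)/(9*pi**2) - u*cos(6*pi*u)/(2*pi) + sin(6*pi*u)/(12*pi**2) + cos(6*pi*u)/(54*pi**3); evaluating from 0 to 1: ∫_{0}^{1} (2*u**2 + 3*u) sin(6*pi*u) du = ((1 - 45*pi**2)/(54*pi**3)) - (1/(54*pi**3)) = -5/(6*pi).
Hence b_6 = 2·(-5/(6*pi)) = -5/(3*pi).

-5/(3*pi)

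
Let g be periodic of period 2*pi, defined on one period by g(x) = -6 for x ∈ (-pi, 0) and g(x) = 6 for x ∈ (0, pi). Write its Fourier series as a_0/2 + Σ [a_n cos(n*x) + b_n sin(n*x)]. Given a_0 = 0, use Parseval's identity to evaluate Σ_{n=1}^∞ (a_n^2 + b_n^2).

72

Parseval: a_0^2/2 + Σ_{n≥1} (a_n^2+b_n^2) = 1/pi ∫_{-pi}^{pi} g(x)^2 dx = 72.
Subtract a_0^2/2 = 0: Σ (a_n^2+b_n^2) = 72.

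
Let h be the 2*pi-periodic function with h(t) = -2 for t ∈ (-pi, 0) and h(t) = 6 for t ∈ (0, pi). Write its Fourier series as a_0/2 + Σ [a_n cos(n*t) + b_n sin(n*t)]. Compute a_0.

a_0 = 1/pi ∫_{-pi}^{pi} h(t) dt = 1/pi · (4*pi) = 4.

4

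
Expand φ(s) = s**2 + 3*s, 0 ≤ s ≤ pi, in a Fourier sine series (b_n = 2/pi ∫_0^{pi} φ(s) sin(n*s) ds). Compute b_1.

b_1 = 2/pi ∫_0^{pi} (s**2 + 3*s) sin(s) ds.
Integrating by parts twice (tabular method), an antiderivative of (s**2 + 3*s) sin(s) is -s**2*cos(s) + 2*s*sin(s) - 3*s*cos(s) + 3*sin(s) + 2*cos(s); evaluating from 0 to pi: ∫_{0}^{pi} (s**2 + 3*s) sin(s) ds = (-2 + 3*pi + pi**2) - (2) = -4 + 3*pi + pi**2.
Hence b_1 = (2/pi)·(-4 + 3*pi + pi**2) = -8/pi + 6 + 2*pi.

-8/pi + 6 + 2*pi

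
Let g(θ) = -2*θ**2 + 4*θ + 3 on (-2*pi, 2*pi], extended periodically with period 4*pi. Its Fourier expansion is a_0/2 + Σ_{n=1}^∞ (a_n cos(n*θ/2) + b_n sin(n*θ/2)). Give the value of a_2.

-8

a_2 = (1/(2*pi)) ∫_{-2*pi}^{2*pi} g(θ) cos(θ) dθ.
Integrating by parts twice (tabular method), an antiderivative of (-2*θ**2 + 4*θ + 3) cos(θ) is -2*θ**2*sin(θ) + 4*θ*sin(θ) - 4*θ*cos(θ) + 7*sin(θ) + 4*cos(θ); evaluating from -2*pi to 2*pi: ∫_{-2*pi}^{2*pi} (-2*θ**2 + 4*θ + 3) cos(θ) dθ = (4 - 8*pi) - (4 + 8*pi) = -16*pi.
Hence a_2 = (1/(2*pi))·(-16*pi) = -8.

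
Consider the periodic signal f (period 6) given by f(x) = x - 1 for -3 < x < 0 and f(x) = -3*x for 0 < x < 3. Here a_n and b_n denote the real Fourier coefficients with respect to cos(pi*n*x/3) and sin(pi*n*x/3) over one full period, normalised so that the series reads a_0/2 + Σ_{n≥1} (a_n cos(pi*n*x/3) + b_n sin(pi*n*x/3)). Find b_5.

-4/(5*pi)

b_5 = 1/3 ∫_{-3}^{3} f(x) sin(5*pi*x/3) dx.
Split the integral at the breakpoints.
Integrating by parts (boundary term plus one more integral), an antiderivative of (x - 1) sin(5*pi*x/3) is -3*x*cos(5*pi*x/3)/(5*pi) + 9*sin(5*pi*x/3)/(25*pi**2) + 3*cos(5*pi*x/3)/(5*pi); evaluating from -3 to 0: ∫_{-3}^{0} (x - 1) sin(5*pi*x/3) dx = (3/(5*pi)) - (-12/(5*pi)) = 3/pi.
Integrating by parts (boundary term plus one more integral), an antiderivative of (-3*x) sin(5*pi*x/3) is 9*x*cos(5*pi*x/3)/(5*pi) - 27*sin(5*pi*x/3)/(25*pi**2); evaluating from 0 to 3: ∫_{0}^{3} (-3*x) sin(5*pi*x/3) dx = (-27/(5*pi)) - (0) = -27/(5*pi).
Summing the pieces and multiplying by (1/3) gives b_5 = -4/(5*pi).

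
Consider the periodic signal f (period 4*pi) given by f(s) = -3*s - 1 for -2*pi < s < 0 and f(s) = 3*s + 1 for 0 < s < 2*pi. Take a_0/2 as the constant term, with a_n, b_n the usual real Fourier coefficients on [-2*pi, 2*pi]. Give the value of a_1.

-24/pi

a_1 = (1/(2*pi)) ∫_{-2*pi}^{2*pi} f(s) cos(s/2) ds.
Split the integral at the breakpoints.
Integrating by parts (boundary term plus one more integral), an antiderivative of (-3*s - 1) cos(s/2) is -6*s*sin(s/2) - 2*sin(s/2) - 12*cos(s/2); evaluating from -2*pi to 0: ∫_{-2*pi}^{0} (-3*s - 1) cos(s/2) ds = (-12) - (12) = -24.
Integrating by parts (boundary term plus one more integral), an antiderivative of (3*s + 1) cos(s/2) is 6*s*sin(s/2) + 2*sin(s/2) + 12*cos(s/2); evaluating from 0 to 2*pi: ∫_{0}^{2*pi} (3*s + 1) cos(s/2) ds = (-12) - (12) = -24.
Summing the pieces and multiplying by (1/(2*pi)) gives a_1 = -24/pi.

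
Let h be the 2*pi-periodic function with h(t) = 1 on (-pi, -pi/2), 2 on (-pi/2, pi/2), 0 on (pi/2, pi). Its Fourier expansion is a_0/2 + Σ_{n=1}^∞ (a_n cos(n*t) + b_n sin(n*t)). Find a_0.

a_0 = 1/pi ∫_{-pi}^{pi} h(t) dt = 1/pi · (5*pi/2) = 5/2.

5/2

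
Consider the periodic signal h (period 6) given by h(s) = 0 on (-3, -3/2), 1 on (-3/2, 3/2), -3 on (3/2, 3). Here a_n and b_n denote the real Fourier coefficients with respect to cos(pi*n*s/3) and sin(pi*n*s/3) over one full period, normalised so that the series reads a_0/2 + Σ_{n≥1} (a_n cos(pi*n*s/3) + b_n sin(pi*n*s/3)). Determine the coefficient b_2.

3/pi

b_2 = 1/3 ∫_{-3}^{3} h(s) sin(2*pi*s/3) ds.
Split the integral at the breakpoints.
∫_{-3}^{-3/2} (0) sin(2*pi*s/3) ds = 0.
Directly, an antiderivative of (1) sin(2*pi*s/3) is -3*cos(2*pi*s/3)/(2*pi); evaluating from -3/2 to 3/2: ∫_{-3/2}^{3/2} (1) sin(2*pi*s/3) ds = (3/(2*pi)) - (3/(2*pi)) = 0.
Directly, an antiderivative of (-3) sin(2*pi*s/3) is 9*cos(2*pi*s/3)/(2*pi); evaluating from 3/2 to 3: ∫_{3/2}^{3} (-3) sin(2*pi*s/3) ds = (9/(2*pi)) - (-9/(2*pi)) = 9/pi.
Summing the pieces and multiplying by (1/3) gives b_2 = 3/pi.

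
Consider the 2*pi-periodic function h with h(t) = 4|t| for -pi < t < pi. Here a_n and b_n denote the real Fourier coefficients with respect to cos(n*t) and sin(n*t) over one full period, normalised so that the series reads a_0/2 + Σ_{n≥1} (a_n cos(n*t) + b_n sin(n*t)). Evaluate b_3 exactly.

0

b_3 = 1/pi ∫_{-pi}^{pi} h(t) sin(3*t) dt.
h is even and sin(3*t) is odd, so the integrand is odd over a symmetric interval and the integral vanishes.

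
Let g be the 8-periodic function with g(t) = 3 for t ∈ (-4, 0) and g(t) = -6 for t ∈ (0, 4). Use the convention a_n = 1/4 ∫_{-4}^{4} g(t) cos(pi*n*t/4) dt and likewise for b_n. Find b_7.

b_7 = 1/4 ∫_{-4}^{4} g(t) sin(7*pi*t/4) dt.
Split the integral at the breakpoints.
Directly, an antiderivative of (3) sin(7*pi*t/4) is -12*cos(7*pi*t/4)/(7*pi); evaluating from -4 to 0: ∫_{-4}^{0} (3) sin(7*pi*t/4) dt = (-12/(7*pi)) - (12/(7*pi)) = -24/(7*pi).
Directly, an antiderivative of (-6) sin(7*pi*t/4) is 24*cos(7*pi*t/4)/(7*pi); evaluating from 0 to 4: ∫_{0}^{4} (-6) sin(7*pi*t/4) dt = (-24/(7*pi)) - (24/(7*pi)) = -48/(7*pi).
Summing the pieces and multiplying by (1/4) gives b_7 = -18/(7*pi).

-18/(7*pi)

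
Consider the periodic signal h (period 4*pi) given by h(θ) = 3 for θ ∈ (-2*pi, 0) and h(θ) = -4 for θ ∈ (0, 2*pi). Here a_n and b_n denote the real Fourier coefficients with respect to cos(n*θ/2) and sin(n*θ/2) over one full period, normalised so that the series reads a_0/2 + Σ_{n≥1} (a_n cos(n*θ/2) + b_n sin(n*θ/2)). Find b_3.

b_3 = (1/(2*pi)) ∫_{-2*pi}^{2*pi} h(θ) sin(3*θ/2) dθ.
Split the integral at the breakpoints.
Directly, an antiderivative of (3) sin(3*θ/2) is -2*cos(3*θ/2); evaluating from -2*pi to 0: ∫_{-2*pi}^{0} (3) sin(3*θ/2) dθ = (-2) - (2) = -4.
Directly, an antiderivative of (-4) sin(3*θ/2) is 8*cos(3*θ/2)/3; evaluating from 0 to 2*pi: ∫_{0}^{2*pi} (-4) sin(3*θ/2) dθ = (-8/3) - (8/3) = -16/3.
Summing the pieces and multiplying by (1/(2*pi)) gives b_3 = -14/(3*pi).

-14/(3*pi)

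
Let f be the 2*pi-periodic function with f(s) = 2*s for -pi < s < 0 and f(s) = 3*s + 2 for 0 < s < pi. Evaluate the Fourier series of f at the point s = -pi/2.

-pi

f is continuous at s = -pi/2 with value -pi, so the series converges to -pi there.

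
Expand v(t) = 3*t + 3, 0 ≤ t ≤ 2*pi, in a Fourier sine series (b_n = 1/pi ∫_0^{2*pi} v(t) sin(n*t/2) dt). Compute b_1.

12/pi + 12

b_1 = 1/pi ∫_0^{2*pi} (3*t + 3) sin(t/2) dt.
Integrating by parts (boundary term plus one more integral), an antiderivative of (3*t + 3) sin(t/2) is -6*t*cos(t/2) + 12*sin(t/2) - 6*cos(t/2); evaluating from 0 to 2*pi: ∫_{0}^{2*pi} (3*t + 3) sin(t/2) dt = (6 + 12*pi) - (-6) = 12 + 12*pi.
Hence b_1 = (1/pi)·(12 + 12*pi) = 12/pi + 12.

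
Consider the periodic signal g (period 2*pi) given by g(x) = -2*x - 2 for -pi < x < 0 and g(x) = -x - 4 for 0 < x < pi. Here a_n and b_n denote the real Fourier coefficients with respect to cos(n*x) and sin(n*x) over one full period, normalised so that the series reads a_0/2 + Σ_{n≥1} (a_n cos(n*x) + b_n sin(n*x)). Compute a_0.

a_0 = 1/pi ∫_{-pi}^{pi} g(x) dx = 1/pi · (pi*(-12 + pi)/2) = -6 + pi/2.

-6 + pi/2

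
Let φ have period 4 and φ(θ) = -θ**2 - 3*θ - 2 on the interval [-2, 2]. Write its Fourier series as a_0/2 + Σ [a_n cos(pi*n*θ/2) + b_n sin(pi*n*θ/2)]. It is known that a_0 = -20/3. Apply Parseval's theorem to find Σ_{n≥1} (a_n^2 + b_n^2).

Parseval: a_0^2/2 + Σ_{n≥1} (a_n^2+b_n^2) = 1/2 ∫_{-2}^{2} φ(θ)^2 dθ = 736/15.
Subtract a_0^2/2 = 200/9: Σ (a_n^2+b_n^2) = 1208/45.

1208/45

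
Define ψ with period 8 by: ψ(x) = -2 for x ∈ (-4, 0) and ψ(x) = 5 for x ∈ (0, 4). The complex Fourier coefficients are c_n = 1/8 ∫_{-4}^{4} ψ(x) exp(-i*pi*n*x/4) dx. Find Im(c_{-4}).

Since ψ is real-valued, Im(c_{-4}) = -1/8 ∫_{-4}^{4} ψ(x) sin(-pi*x) dx = b_{4}/2.
Split the integral at the breakpoints.
Directly, an antiderivative of (-2) sin(-pi*x) is -2*cos(pi*x)/pi; evaluating from -4 to 0: ∫_{-4}^{0} (-2) sin(-pi*x) dx = (-2/pi) - (-2/pi) = 0.
Directly, an antiderivative of (5) sin(-pi*x) is 5*cos(pi*x)/pi; evaluating from 0 to 4: ∫_{0}^{4} (5) sin(-pi*x) dx = (5/pi) - (5/pi) = 0.
So ∫_{-4}^{4} ψ(x) sin(-pi*x) dx = 0.
Hence Im(c_{-4}) = (-1/8)·(0) = 0.

0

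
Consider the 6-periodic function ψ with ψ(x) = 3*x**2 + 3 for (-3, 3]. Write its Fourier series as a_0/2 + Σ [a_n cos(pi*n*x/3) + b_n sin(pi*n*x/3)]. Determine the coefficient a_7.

a_7 = 1/3 ∫_{-3}^{3} ψ(x) cos(7*pi*x/3) dx.
ψ is even and cos(7*pi*x/3) is even, so the integrand is even and a_7 = 2/3 ∫_0^{3} ψ(x) cos(7*pi*x/3) dx.
Integrating by parts twice (tabular method), an antiderivative of (3*x**2 + 3) cos(7*pi*x/3) is 9*x**2*sin(7*pi*x/3)/(7*pi) + 54*x*cos(7*pi*x/3)/(49*pi**2) - 162*sin(7*pi*x/3)/(343*pi**3) + 9*sin(7*pi*x/3)/(7*pi); evaluating from 0 to 3: ∫_{0}^{3} (3*x**2 + 3) cos(7*pi*x/3) dx = (-162/(49*pi**2)) - (0) = -162/(49*pi**2).
Hence a_7 = (2/3)·(-162/(49*pi**2)) = -108/(49*pi**2).

-108/(49*pi**2)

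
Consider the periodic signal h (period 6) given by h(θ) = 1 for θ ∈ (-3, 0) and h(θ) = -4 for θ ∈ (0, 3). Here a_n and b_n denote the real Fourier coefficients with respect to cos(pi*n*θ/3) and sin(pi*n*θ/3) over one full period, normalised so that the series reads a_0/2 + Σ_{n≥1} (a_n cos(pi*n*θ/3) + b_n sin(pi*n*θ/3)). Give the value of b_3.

-10/(3*pi)

b_3 = 1/3 ∫_{-3}^{3} h(θ) sin(pi*θ) dθ.
Split the integral at the breakpoints.
Directly, an antiderivative of (1) sin(pi*θ) is -cos(pi*θ)/pi; evaluating from -3 to 0: ∫_{-3}^{0} (1) sin(pi*θ) dθ = (-1/pi) - (1/pi) = -2/pi.
Directly, an antiderivative of (-4) sin(pi*θ) is 4*cos(pi*θ)/pi; evaluating from 0 to 3: ∫_{0}^{3} (-4) sin(pi*θ) dθ = (-4/pi) - (4/pi) = -8/pi.
Summing the pieces and multiplying by (1/3) gives b_3 = -10/(3*pi).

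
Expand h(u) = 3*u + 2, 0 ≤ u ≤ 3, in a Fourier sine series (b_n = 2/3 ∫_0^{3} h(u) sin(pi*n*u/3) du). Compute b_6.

b_6 = 2/3 ∫_0^{3} (3*u + 2) sin(2*pi*u) du.
Integrating by parts (boundary term plus one more integral), an antiderivative of (3*u + 2) sin(2*pi*u) is -3*u*cos(2*pi*u)/(2*pi) + 3*sin(2*pi*u)/(4*pi**2) - cos(2*pi*u)/pi; evaluating from 0 to 3: ∫_{0}^{3} (3*u + 2) sin(2*pi*u) du = (-11/(2*pi)) - (-1/pi) = -9/(2*pi).
Hence b_6 = (2/3)·(-9/(2*pi)) = -3/pi.

-3/pi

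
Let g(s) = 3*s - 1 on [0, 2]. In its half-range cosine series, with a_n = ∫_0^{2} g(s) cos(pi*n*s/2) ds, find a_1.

-24/pi**2

a_1 = ∫_0^{2} (3*s - 1) cos(pi*s/2) ds.
Integrating by parts (boundary term plus one more integral), an antiderivative of (3*s - 1) cos(pi*s/2) is 6*s*sin(pi*s/2)/pi - 2*sin(pi*s/2)/pi + 12*cos(pi*s/2)/pi**2; evaluating from 0 to 2: ∫_{0}^{2} (3*s - 1) cos(pi*s/2) ds = (-12/pi**2) - (12/pi**2) = -24/pi**2.
Hence a_1 = -24/pi**2.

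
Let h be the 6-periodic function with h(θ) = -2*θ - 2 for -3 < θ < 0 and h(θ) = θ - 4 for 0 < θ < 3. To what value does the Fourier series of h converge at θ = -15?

3/2

θ = -15 differs from θ = -3 by -2 full period(s), and the series is 6-periodic.
At θ = -3 the one-sided limits are h(-3^-) = -1 and h(-3^+) = 4.
By Dirichlet's theorem the series converges to their average, [(-1) + (4)]/2 = 3/2.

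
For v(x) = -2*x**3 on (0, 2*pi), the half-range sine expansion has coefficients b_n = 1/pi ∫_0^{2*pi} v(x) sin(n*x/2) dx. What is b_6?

b_6 = 1/pi ∫_0^{2*pi} (-2*x**3) sin(3*x) dx.
Integrating by parts three times (tabular method), an antiderivative of (-2*x**3) sin(3*x) is 2*x**3*cos(3*x)/3 - 2*x**2*sin(3*x)/3 - 4*x*cos(3*x)/9 + 4*sin(3*x)/27; evaluating from 0 to 2*pi: ∫_{0}^{2*pi} (-2*x**3) sin(3*x) dx = (8*pi*(-1 + 6*pi**2)/9) - (0) = 8*pi*(-1 + 6*pi**2)/9.
Hence b_6 = (1/pi)·(8*pi*(-1 + 6*pi**2)/9) = -8/9 + 16*pi**2/3.

-8/9 + 16*pi**2/3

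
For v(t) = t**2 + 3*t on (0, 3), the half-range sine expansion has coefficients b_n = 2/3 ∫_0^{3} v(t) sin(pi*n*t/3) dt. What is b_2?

b_2 = 2/3 ∫_0^{3} (t**2 + 3*t) sin(2*pi*t/3) dt.
Integrating by parts twice (tabular method), an antiderivative of (t**2 + 3*t) sin(2*pi*t/3) is -3*t**2*cos(2*pi*t/3)/(2*pi) + 9*t*sin(2*pi*t/3)/(2*pi**2) - 9*t*cos(2*pi*t/3)/(2*pi) + 27*sin(2*pi*t/3)/(4*pi**2) + 27*cos(2*pi*t/3)/(4*pi**3); evaluating from 0 to 3: ∫_{0}^{3} (t**2 + 3*t) sin(2*pi*t/3) dt = (-27/pi + 27/(4*pi**3)) - (27/(4*pi**3)) = -27/pi.
Hence b_2 = (2/3)·(-27/pi) = -18/pi.

-18/pi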